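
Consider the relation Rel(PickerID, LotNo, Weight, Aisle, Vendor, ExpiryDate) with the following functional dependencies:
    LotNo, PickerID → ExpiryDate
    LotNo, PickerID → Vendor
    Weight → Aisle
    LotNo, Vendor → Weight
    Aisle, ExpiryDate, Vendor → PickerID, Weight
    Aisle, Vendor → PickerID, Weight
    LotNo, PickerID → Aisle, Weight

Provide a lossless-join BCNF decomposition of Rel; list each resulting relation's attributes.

Candidate keys of the original relation: {LotNo, PickerID}, {LotNo, Vendor}.
{Aisle, ExpiryDate, LotNo, PickerID, Vendor, Weight}: {Weight} determines {Aisle, Weight} here but is not a superkey — split on Weight → Aisle, giving {Aisle, Weight} and {ExpiryDate, LotNo, PickerID, Vendor, Weight}.
{Aisle, Weight}: every determinant is a superkey — BCNF.
{ExpiryDate, LotNo, PickerID, Vendor, Weight}: {Vendor, Weight} determines {PickerID, Vendor, Weight} here but is not a superkey — split on Vendor, Weight → PickerID, giving {PickerID, Vendor, Weight} and {ExpiryDate, LotNo, Vendor, Weight}.
{PickerID, Vendor, Weight}: every determinant is a superkey — BCNF.
{ExpiryDate, LotNo, Vendor, Weight}: every determinant is a superkey — BCNF.

{Aisle, Weight}; {ExpiryDate, LotNo, Vendor, Weight}; {PickerID, Vendor, Weight}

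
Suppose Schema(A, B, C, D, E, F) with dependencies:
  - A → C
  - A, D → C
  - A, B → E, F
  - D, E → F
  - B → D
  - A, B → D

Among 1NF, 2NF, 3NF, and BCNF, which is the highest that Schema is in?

Candidate key: {A, B}. Prime attributes: {A, B}.
For A → C we have {A}⁺ = {A, C}; {A} is not a superkey, so BCNF fails.
Because {C} is non-prime and the left side of A → C is not a superkey, the relation is not in 3NF.
{A} is a proper subset of the key {A, B}, and {A}⁺ contains the non-prime attribute {C} — a partial dependency, so 2NF is violated.

1NF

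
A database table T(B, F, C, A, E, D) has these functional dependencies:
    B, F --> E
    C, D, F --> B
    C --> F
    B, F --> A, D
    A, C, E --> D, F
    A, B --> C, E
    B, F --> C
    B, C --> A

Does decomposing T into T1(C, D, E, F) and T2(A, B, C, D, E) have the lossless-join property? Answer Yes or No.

Yes

T1 ∩ T2 = {C, D, E}; its closure under F is {A, B, C, D, E, F}.
Since T1 ⊆ {A, B, C, D, E, F}, the intersection is a superkey of T1; the decomposition is lossless.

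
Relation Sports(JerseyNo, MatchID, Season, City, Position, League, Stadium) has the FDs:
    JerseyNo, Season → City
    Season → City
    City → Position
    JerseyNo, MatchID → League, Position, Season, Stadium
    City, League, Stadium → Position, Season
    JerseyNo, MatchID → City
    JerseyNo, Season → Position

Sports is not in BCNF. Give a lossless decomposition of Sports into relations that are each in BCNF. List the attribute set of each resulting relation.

{City, Position}; {City, Season}; {JerseyNo, League, MatchID, Season, Stadium}

Candidate key of the original relation: {JerseyNo, MatchID}.
{City, JerseyNo, League, MatchID, Position, Season, Stadium}: {JerseyNo, Season} determines {City, JerseyNo, Position, Season} here but is not a superkey — split on JerseyNo, Season → City, Position, giving {City, JerseyNo, Position, Season} and {JerseyNo, League, MatchID, Season, Stadium}.
{City, JerseyNo, Position, Season}: {Season} determines {City, Position, Season} here but is not a superkey — split on Season → City, Position, giving {City, Position, Season} and {JerseyNo, Season}.
{City, Position, Season}: {City} determines {City, Position} here but is not a superkey — split on City → Position, giving {City, Position} and {City, Season}.
{City, Position} is in BCNF.
{City, Season} is in BCNF.
{JerseyNo, Season} is in BCNF.
{JerseyNo, League, MatchID, Season, Stadium} is in BCNF.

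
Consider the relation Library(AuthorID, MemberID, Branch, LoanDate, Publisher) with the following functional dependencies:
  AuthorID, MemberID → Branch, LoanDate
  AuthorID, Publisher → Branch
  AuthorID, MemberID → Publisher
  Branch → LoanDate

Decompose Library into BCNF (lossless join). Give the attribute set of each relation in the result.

Candidate key of the original relation: {AuthorID, MemberID}.
Within {AuthorID, Branch, LoanDate, MemberID, Publisher}: {AuthorID, Publisher}⁺ ∩ {AuthorID, Branch, LoanDate, MemberID, Publisher} = {AuthorID, Branch, LoanDate, Publisher}, not the whole set, so AuthorID, Publisher → Branch, LoanDate violates BCNF; decompose into {AuthorID, Branch, LoanDate, Publisher} and {AuthorID, MemberID, Publisher}.
Within {AuthorID, Branch, LoanDate, Publisher}: {Branch}⁺ ∩ {AuthorID, Branch, LoanDate, Publisher} = {Branch, LoanDate}, not the whole set, so Branch → LoanDate violates BCNF; decompose into {Branch, LoanDate} and {AuthorID, Branch, Publisher}.
{Branch, LoanDate}: every determinant is a superkey — BCNF.
{AuthorID, Branch, Publisher}: every determinant is a superkey — BCNF.
{AuthorID, MemberID, Publisher}: every determinant is a superkey — BCNF.

{AuthorID, Branch, Publisher}; {AuthorID, MemberID, Publisher}; {Branch, LoanDate}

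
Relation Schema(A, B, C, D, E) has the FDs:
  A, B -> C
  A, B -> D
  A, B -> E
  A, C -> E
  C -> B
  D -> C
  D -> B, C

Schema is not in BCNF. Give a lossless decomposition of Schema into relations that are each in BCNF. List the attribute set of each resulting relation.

{A, D, E}; {B, C}; {C, D}

Candidate keys of the original relation: {A, B}, {A, C}, {A, D}.
{A, B, C, D, E}: {C} determines {B, C} here but is not a superkey — split on C -> B, giving {B, C} and {A, C, D, E}.
{B, C} is in BCNF.
{A, C, D, E}: {D} determines {C, D} here but is not a superkey — split on D -> C, giving {C, D} and {A, D, E}.
{C, D} is in BCNF.
{A, D, E} is in BCNF.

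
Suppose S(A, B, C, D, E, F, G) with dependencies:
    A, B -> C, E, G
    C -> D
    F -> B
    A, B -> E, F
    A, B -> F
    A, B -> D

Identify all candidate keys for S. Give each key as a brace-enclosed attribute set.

{A, B}, {A, F}

Attributes never on any right-hand side: {A} — every candidate key must contain it.
{A, B}⁺ = {A, B, C, D, E, F, G} — all of the relation — so {A, B} is a candidate key.
{A, F}⁺ = {A, B, C, D, E, F, G} — all of the relation — so {A, F} is a candidate key.
Any other superkey properly contains one of these, so there are no further candidate keys.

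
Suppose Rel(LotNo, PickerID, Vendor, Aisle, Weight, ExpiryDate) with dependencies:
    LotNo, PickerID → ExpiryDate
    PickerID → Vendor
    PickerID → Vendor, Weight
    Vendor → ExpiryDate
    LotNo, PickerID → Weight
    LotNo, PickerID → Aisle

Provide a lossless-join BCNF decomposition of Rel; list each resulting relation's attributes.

{Aisle, LotNo, PickerID}; {ExpiryDate, Vendor}; {PickerID, Vendor, Weight}

Candidate key of the original relation: {LotNo, PickerID}.
{Aisle, ExpiryDate, LotNo, PickerID, Vendor, Weight}: {PickerID} determines {ExpiryDate, PickerID, Vendor, Weight} here but is not a superkey — split on PickerID → ExpiryDate, Vendor, Weight, giving {ExpiryDate, PickerID, Vendor, Weight} and {Aisle, LotNo, PickerID}.
{ExpiryDate, PickerID, Vendor, Weight}: {Vendor} determines {ExpiryDate, Vendor} here but is not a superkey — split on Vendor → ExpiryDate, giving {ExpiryDate, Vendor} and {PickerID, Vendor, Weight}.
{ExpiryDate, Vendor} is in BCNF.
{PickerID, Vendor, Weight} is in BCNF.
{Aisle, LotNo, PickerID} is in BCNF.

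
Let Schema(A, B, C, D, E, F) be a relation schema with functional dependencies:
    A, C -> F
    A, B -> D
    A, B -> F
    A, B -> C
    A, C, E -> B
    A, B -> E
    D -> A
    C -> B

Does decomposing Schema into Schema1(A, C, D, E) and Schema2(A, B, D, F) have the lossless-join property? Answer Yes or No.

Common attributes: {A, D}; their closure is {A, D}.
Neither Schema1 nor Schema2 is contained in that closure, so the decomposition is lossy.

No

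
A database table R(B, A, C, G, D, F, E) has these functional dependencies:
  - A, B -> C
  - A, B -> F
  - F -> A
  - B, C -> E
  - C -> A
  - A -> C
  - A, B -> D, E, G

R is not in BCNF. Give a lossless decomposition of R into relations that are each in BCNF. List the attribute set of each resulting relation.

{A, C}; {B, D, E, F, G}; {C, F}

Candidate keys of the original relation: {A, B}, {B, C}, {B, F}.
In {A, B, C, D, E, F, G}, {F} is not a superkey ({F}⁺ restricted to this set is {A, C, F}), so split on F -> A, C into {A, C, F} and {B, D, E, F, G}.
In {A, C, F}, {C} is not a superkey ({C}⁺ restricted to this set is {A, C}), so split on C -> A into {A, C} and {C, F}.
{A, C}: every determinant is a superkey — BCNF.
{C, F}: every determinant is a superkey — BCNF.
{B, D, E, F, G}: every determinant is a superkey — BCNF.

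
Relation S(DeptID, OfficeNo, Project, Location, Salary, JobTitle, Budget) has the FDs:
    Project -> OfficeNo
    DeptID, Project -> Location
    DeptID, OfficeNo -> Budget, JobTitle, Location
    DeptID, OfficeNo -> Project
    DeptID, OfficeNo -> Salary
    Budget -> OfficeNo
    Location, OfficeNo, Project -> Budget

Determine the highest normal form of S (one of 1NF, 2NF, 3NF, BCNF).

Candidate keys: {Budget, DeptID}, {DeptID, OfficeNo}, {DeptID, Project}. Prime attributes: {Budget, DeptID, OfficeNo, Project}.
Project -> OfficeNo: {Project}⁺ = {OfficeNo, Project}, which is not all of the attributes, so the left side is not a superkey — BCNF is violated.
Its right-hand attributes {OfficeNo} are all prime, as are those of every other non-superkey FD — the relation is in 3NF.

3NF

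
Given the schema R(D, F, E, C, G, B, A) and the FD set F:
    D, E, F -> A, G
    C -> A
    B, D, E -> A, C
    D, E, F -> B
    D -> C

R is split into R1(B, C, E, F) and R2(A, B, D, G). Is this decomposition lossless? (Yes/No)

No

Common attributes: {B}; their closure is {B}.
The closure covers neither R1 nor R2 entirely; the join is not lossless.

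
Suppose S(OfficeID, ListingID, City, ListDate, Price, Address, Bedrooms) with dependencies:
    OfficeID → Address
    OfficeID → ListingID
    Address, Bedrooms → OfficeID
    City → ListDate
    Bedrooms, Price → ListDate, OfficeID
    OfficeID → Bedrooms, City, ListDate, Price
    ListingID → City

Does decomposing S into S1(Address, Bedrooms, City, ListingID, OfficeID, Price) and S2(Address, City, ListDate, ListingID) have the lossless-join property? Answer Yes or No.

Common attributes: {Address, City, ListingID}; their closure is {Address, City, ListDate, ListingID}.
Since S2 ⊆ {Address, City, ListDate, ListingID}, the intersection is a superkey of S2; the decomposition is lossless.

Yes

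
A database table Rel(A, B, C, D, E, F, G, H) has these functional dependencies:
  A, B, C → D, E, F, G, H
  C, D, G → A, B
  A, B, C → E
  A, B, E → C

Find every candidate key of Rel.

{A, B, C}⁺ = {A, B, C, D, E, F, G, H} — all of the relation — so {A, B, C} is a candidate key.
{A, B, E}⁺ = {A, B, C, D, E, F, G, H} — all of the relation — so {A, B, E} is a candidate key.
{C, D, G}⁺ = {A, B, C, D, E, F, G, H} — all of the relation — so {C, D, G} is a candidate key.
These are minimal and exhaustive — every other superkey contains one of them.

{A, B, C}, {A, B, E}, {C, D, G}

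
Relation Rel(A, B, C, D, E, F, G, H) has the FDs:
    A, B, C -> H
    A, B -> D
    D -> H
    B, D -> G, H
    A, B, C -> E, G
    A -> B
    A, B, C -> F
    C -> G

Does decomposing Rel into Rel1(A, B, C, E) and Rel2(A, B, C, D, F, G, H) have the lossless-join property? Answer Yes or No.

Yes

Common attributes: {A, B, C}; their closure is {A, B, C, D, E, F, G, H}.
Since Rel1 ⊆ {A, B, C, D, E, F, G, H}, the intersection is a superkey of Rel1; the decomposition is lossless.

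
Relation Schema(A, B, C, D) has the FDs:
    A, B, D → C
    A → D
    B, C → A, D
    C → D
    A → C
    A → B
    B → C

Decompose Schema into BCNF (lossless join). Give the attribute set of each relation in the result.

{A, B, C}; {C, D}

Candidate keys of the original relation: {A}, {B}.
In {A, B, C, D}, {C} is not a superkey ({C}⁺ restricted to this set is {C, D}), so split on C → D into {C, D} and {A, B, C}.
{C, D} has no BCNF violation.
{A, B, C} has no BCNF violation.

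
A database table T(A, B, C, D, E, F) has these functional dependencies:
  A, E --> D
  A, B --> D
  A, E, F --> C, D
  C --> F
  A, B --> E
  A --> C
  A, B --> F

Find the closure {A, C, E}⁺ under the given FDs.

Start with {A, C, E}.
A, E --> D applies; add {D} → now {A, C, D, E}.
C --> F applies; add {F} → now {A, C, D, E, F}.
No further FD applies.

{A, C, D, E, F}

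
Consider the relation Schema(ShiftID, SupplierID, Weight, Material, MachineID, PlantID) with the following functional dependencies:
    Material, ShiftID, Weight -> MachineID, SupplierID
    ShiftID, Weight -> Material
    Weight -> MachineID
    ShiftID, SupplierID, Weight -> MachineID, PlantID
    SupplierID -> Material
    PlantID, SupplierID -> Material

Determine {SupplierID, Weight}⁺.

Start with {SupplierID, Weight}.
Weight -> MachineID applies; add {MachineID} → now {MachineID, SupplierID, Weight}.
SupplierID -> Material applies; add {Material} → now {MachineID, Material, SupplierID, Weight}.
No further FD applies.

{MachineID, Material, SupplierID, Weight}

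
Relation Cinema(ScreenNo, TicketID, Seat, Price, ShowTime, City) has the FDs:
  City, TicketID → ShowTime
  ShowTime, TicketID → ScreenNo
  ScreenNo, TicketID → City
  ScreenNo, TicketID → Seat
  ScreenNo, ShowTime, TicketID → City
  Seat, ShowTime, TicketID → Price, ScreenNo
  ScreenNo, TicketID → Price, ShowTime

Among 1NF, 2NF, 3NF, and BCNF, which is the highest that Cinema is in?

BCNF

Candidate keys: {City, TicketID}, {ScreenNo, TicketID}, {ShowTime, TicketID}. Prime attributes: {City, ScreenNo, ShowTime, TicketID}.
Every FD has a superkey on the left, so the relation is in BCNF.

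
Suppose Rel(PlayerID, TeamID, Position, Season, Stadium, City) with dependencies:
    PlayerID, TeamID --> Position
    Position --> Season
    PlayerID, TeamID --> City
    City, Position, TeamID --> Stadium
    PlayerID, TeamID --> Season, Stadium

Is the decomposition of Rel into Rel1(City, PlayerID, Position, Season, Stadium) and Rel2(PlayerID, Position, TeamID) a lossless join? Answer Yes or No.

No

Common attributes: {PlayerID, Position}; their closure is {PlayerID, Position, Season}.
Neither Rel1 nor Rel2 is contained in that closure, so the decomposition is lossy.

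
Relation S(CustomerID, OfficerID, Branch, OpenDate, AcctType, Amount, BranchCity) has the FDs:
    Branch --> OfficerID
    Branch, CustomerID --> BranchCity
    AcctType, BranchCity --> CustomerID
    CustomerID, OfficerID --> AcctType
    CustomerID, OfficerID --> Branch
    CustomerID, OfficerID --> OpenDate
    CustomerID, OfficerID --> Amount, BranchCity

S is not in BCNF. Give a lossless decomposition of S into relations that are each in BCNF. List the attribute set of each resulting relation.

{AcctType, Amount, Branch, BranchCity, OpenDate}; {AcctType, BranchCity, CustomerID}; {Branch, OfficerID}

Candidate keys of the original relation: {AcctType, Branch, BranchCity}, {AcctType, BranchCity, OfficerID}, {Branch, CustomerID}, {CustomerID, OfficerID}.
Within {AcctType, Amount, Branch, BranchCity, CustomerID, OfficerID, OpenDate}: {Branch}⁺ ∩ {AcctType, Amount, Branch, BranchCity, CustomerID, OfficerID, OpenDate} = {Branch, OfficerID}, not the whole set, so Branch --> OfficerID violates BCNF; decompose into {Branch, OfficerID} and {AcctType, Amount, Branch, BranchCity, CustomerID, OpenDate}.
{Branch, OfficerID}: every determinant is a superkey — BCNF.
Within {AcctType, Amount, Branch, BranchCity, CustomerID, OpenDate}: {AcctType, BranchCity}⁺ ∩ {AcctType, Amount, Branch, BranchCity, CustomerID, OpenDate} = {AcctType, BranchCity, CustomerID}, not the whole set, so AcctType, BranchCity --> CustomerID violates BCNF; decompose into {AcctType, BranchCity, CustomerID} and {AcctType, Amount, Branch, BranchCity, OpenDate}.
{AcctType, BranchCity, CustomerID}: every determinant is a superkey — BCNF.
{AcctType, Amount, Branch, BranchCity, OpenDate}: every determinant is a superkey — BCNF.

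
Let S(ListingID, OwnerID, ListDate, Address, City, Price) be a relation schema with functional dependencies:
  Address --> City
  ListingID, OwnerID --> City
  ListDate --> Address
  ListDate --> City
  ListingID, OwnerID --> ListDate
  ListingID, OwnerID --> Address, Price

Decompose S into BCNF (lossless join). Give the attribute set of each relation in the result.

{Address, City}; {Address, ListDate}; {ListDate, ListingID, OwnerID, Price}

Candidate key of the original relation: {ListingID, OwnerID}.
Within {Address, City, ListDate, ListingID, OwnerID, Price}: {Address}⁺ ∩ {Address, City, ListDate, ListingID, OwnerID, Price} = {Address, City}, not the whole set, so Address --> City violates BCNF; decompose into {Address, City} and {Address, ListDate, ListingID, OwnerID, Price}.
{Address, City} is in BCNF.
Within {Address, ListDate, ListingID, OwnerID, Price}: {ListDate}⁺ ∩ {Address, ListDate, ListingID, OwnerID, Price} = {Address, ListDate}, not the whole set, so ListDate --> Address violates BCNF; decompose into {Address, ListDate} and {ListDate, ListingID, OwnerID, Price}.
{Address, ListDate} is in BCNF.
{ListDate, ListingID, OwnerID, Price} is in BCNF.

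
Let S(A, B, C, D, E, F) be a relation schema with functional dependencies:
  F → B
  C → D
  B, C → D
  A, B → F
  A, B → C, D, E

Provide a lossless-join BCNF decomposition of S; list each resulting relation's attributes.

{A, C, E, F}; {B, F}; {C, D}

Candidate keys of the original relation: {A, B}, {A, F}.
Within {A, B, C, D, E, F}: {F}⁺ ∩ {A, B, C, D, E, F} = {B, F}, not the whole set, so F → B violates BCNF; decompose into {B, F} and {A, C, D, E, F}.
{B, F} is in BCNF.
Within {A, C, D, E, F}: {C}⁺ ∩ {A, C, D, E, F} = {C, D}, not the whole set, so C → D violates BCNF; decompose into {C, D} and {A, C, E, F}.
{C, D} is in BCNF.
{A, C, E, F} is in BCNF.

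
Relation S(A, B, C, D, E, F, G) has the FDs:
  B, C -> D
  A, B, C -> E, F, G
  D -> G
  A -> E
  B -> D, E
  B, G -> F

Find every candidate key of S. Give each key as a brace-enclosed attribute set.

{A, B, C}

No FD produces {A, B, C}, so they must be in every candidate key.
{A, B, C}⁺ = {A, B, C, D, E, F, G}, which is every attribute, so {A, B, C} is a candidate key.
No other minimal set has full closure, so this is the only candidate key.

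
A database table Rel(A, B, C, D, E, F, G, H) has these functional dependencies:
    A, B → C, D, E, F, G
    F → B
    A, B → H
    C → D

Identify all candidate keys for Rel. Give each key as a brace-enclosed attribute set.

{A, B}, {A, F}

Attributes never on any right-hand side: {A} — every candidate key must contain it.
{A, B}⁺ = {A, B, C, D, E, F, G, H}, which is every attribute, so {A, B} is a candidate key.
{A, F}⁺ = {A, B, C, D, E, F, G, H}, which is every attribute, so {A, F} is a candidate key.
Any other superkey properly contains one of these, so there are no further candidate keys.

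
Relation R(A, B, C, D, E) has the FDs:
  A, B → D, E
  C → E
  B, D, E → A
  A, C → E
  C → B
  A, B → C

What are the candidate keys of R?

{A, B}, {A, C}, {B, D, E}, {C, D}

{A, B} is a candidate key since {A, B}⁺ = {A, B, C, D, E} covers every attribute.
{A, C} is a candidate key since {A, C}⁺ = {A, B, C, D, E} covers every attribute.
{C, D} is a candidate key since {C, D}⁺ = {A, B, C, D, E} covers every attribute.
{B, D, E} is a candidate key since {B, D, E}⁺ = {A, B, C, D, E} covers every attribute.
These are minimal and exhaustive — every other superkey contains one of them.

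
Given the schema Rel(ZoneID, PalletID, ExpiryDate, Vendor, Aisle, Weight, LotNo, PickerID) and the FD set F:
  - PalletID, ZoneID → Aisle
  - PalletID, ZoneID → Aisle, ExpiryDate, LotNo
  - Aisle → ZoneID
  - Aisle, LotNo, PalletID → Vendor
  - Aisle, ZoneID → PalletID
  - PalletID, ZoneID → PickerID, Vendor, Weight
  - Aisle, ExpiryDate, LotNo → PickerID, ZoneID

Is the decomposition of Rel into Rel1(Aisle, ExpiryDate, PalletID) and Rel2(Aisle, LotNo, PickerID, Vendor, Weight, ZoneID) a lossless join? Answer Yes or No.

Yes

The shared attributes are {Aisle} and {Aisle}⁺ = {Aisle, ExpiryDate, LotNo, PalletID, PickerID, Vendor, Weight, ZoneID}.
Rel1 is contained in that closure, so Rel1 ∩ Rel2 → Rel1 holds and the join is lossless.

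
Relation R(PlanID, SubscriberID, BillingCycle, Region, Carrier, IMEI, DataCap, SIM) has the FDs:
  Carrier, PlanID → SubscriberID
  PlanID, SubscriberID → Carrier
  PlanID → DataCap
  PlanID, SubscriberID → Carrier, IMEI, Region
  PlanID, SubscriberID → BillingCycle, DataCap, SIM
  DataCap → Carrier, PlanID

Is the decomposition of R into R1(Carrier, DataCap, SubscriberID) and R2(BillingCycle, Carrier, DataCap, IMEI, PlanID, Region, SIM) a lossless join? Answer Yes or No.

Common attributes: {Carrier, DataCap}; their closure is {BillingCycle, Carrier, DataCap, IMEI, PlanID, Region, SIM, SubscriberID}.
R1 is contained in that closure, so R1 ∩ R2 → R1 holds and the join is lossless.

Yes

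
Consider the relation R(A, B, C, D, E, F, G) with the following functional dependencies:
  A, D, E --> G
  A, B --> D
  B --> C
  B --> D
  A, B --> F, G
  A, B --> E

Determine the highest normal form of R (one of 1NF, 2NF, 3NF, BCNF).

Candidate key: {A, B}. Prime attributes: {A, B}.
A, D, E --> G breaks BCNF: {A, D, E}⁺ = {A, D, E, G}, so {A, D, E} is not a superkey.
A, D, E --> G has non-prime {G} on the right and a non-superkey on the left, so 3NF fails.
The proper key subset {B} of {A, B} determines non-prime {C, D}, so the relation is not even in 2NF.

1NF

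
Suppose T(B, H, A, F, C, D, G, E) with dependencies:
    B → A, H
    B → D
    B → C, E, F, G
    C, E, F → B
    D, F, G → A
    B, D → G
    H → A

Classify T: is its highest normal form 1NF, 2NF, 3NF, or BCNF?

2NF

Candidate keys: {B}, {C, E, F}. Prime attributes: {B, C, E, F}.
D, F, G → A breaks BCNF: {D, F, G}⁺ = {A, D, F, G}, so {D, F, G} is not a superkey.
D, F, G → A determines the non-prime attribute {A} from a non-superkey — 3NF is violated.
No non-prime attribute depends on a proper subset of any candidate key, so 2NF holds.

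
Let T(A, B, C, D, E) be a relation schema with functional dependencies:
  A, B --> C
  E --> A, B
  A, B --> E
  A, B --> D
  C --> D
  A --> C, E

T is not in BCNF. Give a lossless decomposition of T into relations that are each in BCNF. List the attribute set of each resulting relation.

Candidate keys of the original relation: {A}, {E}.
In {A, B, C, D, E}, {C} is not a superkey ({C}⁺ restricted to this set is {C, D}), so split on C --> D into {C, D} and {A, B, C, E}.
{C, D} is in BCNF.
{A, B, C, E} is in BCNF.

{A, B, C, E}; {C, D}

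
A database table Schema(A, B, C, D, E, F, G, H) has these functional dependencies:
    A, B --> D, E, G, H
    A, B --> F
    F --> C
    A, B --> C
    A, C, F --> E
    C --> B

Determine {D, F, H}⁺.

Start with {D, F, H}.
F --> C applies; add {C} → now {C, D, F, H}.
C --> B applies; add {B} → now {B, C, D, F, H}.
No further FD applies.

{B, C, D, F, H}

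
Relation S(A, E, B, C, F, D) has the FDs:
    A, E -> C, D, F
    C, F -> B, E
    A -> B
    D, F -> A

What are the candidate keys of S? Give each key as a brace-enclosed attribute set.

{A, C, F}, {A, E}, {C, D, F}, {D, E, F}

{A, E}⁺ = {A, B, C, D, E, F} — all of the relation — so {A, E} is a candidate key.
{A, C, F}⁺ = {A, B, C, D, E, F} — all of the relation — so {A, C, F} is a candidate key.
{C, D, F}⁺ = {A, B, C, D, E, F} — all of the relation — so {C, D, F} is a candidate key.
{D, E, F}⁺ = {A, B, C, D, E, F} — all of the relation — so {D, E, F} is a candidate key.
No proper subset of any of these is a key, and no other minimal superkey exists.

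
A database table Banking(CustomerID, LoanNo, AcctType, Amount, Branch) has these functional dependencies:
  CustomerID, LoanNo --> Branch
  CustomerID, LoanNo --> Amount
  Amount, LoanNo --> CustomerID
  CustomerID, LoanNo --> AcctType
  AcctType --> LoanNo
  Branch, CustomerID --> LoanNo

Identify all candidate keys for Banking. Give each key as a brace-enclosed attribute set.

{AcctType, Amount}, {AcctType, CustomerID}, {Amount, LoanNo}, {Branch, CustomerID}, {CustomerID, LoanNo}

{AcctType, Amount}⁺ = {AcctType, Amount, Branch, CustomerID, LoanNo}, which is every attribute, so {AcctType, Amount} is a candidate key.
{AcctType, CustomerID}⁺ = {AcctType, Amount, Branch, CustomerID, LoanNo}, which is every attribute, so {AcctType, CustomerID} is a candidate key.
{Amount, LoanNo}⁺ = {AcctType, Amount, Branch, CustomerID, LoanNo}, which is every attribute, so {Amount, LoanNo} is a candidate key.
{Branch, CustomerID}⁺ = {AcctType, Amount, Branch, CustomerID, LoanNo}, which is every attribute, so {Branch, CustomerID} is a candidate key.
{CustomerID, LoanNo}⁺ = {AcctType, Amount, Branch, CustomerID, LoanNo}, which is every attribute, so {CustomerID, LoanNo} is a candidate key.
Any other superkey properly contains one of these, so there are no further candidate keys.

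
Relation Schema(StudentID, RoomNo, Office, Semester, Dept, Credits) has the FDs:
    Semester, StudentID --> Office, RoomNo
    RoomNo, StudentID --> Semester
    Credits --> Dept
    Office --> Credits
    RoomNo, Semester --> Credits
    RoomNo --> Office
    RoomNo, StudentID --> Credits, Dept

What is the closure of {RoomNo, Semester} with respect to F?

Start with {RoomNo, Semester}.
RoomNo, Semester --> Credits applies; add {Credits} → now {Credits, RoomNo, Semester}.
RoomNo --> Office applies; add {Office} → now {Credits, Office, RoomNo, Semester}.
Credits --> Dept applies; add {Dept} → now {Credits, Dept, Office, RoomNo, Semester}.
No further FD applies.

{Credits, Dept, Office, RoomNo, Semester}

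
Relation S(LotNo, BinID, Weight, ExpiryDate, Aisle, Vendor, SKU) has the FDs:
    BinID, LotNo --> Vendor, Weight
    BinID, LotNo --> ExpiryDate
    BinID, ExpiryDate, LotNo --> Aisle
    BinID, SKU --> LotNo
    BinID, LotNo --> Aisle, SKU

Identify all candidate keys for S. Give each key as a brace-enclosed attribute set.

No FD produces {BinID}, so it must be in every candidate key.
{BinID, LotNo}⁺ = {Aisle, BinID, ExpiryDate, LotNo, SKU, Vendor, Weight} — all of the relation — so {BinID, LotNo} is a candidate key.
{BinID, SKU}⁺ = {Aisle, BinID, ExpiryDate, LotNo, SKU, Vendor, Weight} — all of the relation — so {BinID, SKU} is a candidate key.
These are minimal and exhaustive — every other superkey contains one of them.

{BinID, LotNo}, {BinID, SKU}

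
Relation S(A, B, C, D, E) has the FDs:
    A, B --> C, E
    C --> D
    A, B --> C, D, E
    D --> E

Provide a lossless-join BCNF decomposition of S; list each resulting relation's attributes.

Candidate key of the original relation: {A, B}.
In {A, B, C, D, E}, {C} is not a superkey ({C}⁺ restricted to this set is {C, D, E}), so split on C --> D, E into {C, D, E} and {A, B, C}.
In {C, D, E}, {D} is not a superkey ({D}⁺ restricted to this set is {D, E}), so split on D --> E into {D, E} and {C, D}.
{D, E}: every determinant is a superkey — BCNF.
{C, D}: every determinant is a superkey — BCNF.
{A, B, C}: every determinant is a superkey — BCNF.

{A, B, C}; {C, D}; {D, E}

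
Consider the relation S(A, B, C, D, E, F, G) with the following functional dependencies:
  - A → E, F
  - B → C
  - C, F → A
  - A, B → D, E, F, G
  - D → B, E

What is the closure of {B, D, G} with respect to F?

Start with {B, D, G}.
B → C applies; add {C} → now {B, C, D, G}.
D → B, E applies; add {E} → now {B, C, D, E, G}.
No further FD applies.

{B, C, D, E, G}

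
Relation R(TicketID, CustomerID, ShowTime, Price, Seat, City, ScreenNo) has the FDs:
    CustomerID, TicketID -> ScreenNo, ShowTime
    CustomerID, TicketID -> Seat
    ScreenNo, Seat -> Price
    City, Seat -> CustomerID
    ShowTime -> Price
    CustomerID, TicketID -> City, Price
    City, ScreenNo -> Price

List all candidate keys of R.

{TicketID} never appears on the right of any FD, so every key must include it.
{CustomerID, TicketID}⁺ = {City, CustomerID, Price, ScreenNo, Seat, ShowTime, TicketID}, which is every attribute, so {CustomerID, TicketID} is a candidate key.
{City, Seat, TicketID}⁺ = {City, CustomerID, Price, ScreenNo, Seat, ShowTime, TicketID}, which is every attribute, so {City, Seat, TicketID} is a candidate key.
No proper subset of any of these is a key, and no other minimal superkey exists.

{City, Seat, TicketID}, {CustomerID, TicketID}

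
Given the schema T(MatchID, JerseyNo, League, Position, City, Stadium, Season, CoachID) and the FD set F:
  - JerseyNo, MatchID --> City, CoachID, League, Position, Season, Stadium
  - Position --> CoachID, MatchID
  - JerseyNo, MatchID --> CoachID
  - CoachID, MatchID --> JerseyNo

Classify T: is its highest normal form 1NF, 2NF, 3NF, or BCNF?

Candidate keys: {CoachID, MatchID}, {JerseyNo, MatchID}, {Position}. Prime attributes: {CoachID, JerseyNo, MatchID, Position}.
The left-hand side of every FD is a superkey, so BCNF is satisfied.

BCNF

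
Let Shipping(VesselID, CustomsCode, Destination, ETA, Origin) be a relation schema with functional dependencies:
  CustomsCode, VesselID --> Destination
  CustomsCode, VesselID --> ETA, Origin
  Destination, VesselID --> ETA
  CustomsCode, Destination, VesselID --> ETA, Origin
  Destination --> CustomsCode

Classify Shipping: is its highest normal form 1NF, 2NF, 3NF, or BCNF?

Candidate keys: {CustomsCode, VesselID}, {Destination, VesselID}. Prime attributes: {CustomsCode, Destination, VesselID}.
For Destination --> CustomsCode we have {Destination}⁺ = {CustomsCode, Destination}; {Destination} is not a superkey, so BCNF fails.
Its right-hand attributes {CustomsCode} are all prime, as are those of every other non-superkey FD — the relation is in 3NF.

3NF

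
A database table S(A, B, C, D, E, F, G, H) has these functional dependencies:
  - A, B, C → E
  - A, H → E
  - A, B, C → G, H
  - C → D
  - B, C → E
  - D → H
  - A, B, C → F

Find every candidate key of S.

No FD produces {A, B, C}, so they must be in every candidate key.
{A, B, C}⁺ = {A, B, C, D, E, F, G, H}, which is every attribute, so {A, B, C} is a candidate key.
Every other attribute set either contains this one or has a smaller closure.

{A, B, C}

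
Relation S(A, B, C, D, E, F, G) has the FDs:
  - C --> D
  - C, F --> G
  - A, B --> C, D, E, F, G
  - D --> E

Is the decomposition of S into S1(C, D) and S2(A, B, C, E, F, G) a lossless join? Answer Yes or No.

S1 ∩ S2 = {C}; its closure under F is {C, D, E}.
This includes all of S1, so the common attributes are a superkey of S1 — the join is lossless.

Yes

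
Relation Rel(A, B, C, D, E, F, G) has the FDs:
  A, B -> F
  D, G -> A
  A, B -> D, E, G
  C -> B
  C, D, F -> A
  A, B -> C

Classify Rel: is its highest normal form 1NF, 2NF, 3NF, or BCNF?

Candidate keys: {A, B}, {A, C}, {B, D, G}, {C, D, F}, {C, D, G}. Prime attributes: {A, B, C, D, F, G}.
D, G -> A breaks BCNF: {D, G}⁺ = {A, D, G}, so {D, G} is not a superkey.
But every attribute on its right side ({A}) is prime, and the same holds for every other non-superkey FD, so 3NF still holds.

3NF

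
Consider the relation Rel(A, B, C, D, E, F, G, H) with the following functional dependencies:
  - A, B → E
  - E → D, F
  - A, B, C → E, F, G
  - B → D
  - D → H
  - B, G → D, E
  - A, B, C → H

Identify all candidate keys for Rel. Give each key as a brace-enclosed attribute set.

{A, B, C}

Attributes never on any right-hand side: {A, B, C} — every candidate key must contain all of them.
Closure of {A, B, C} is {A, B, C, D, E, F, G, H}, the whole schema; {A, B, C} is a candidate key.
No other minimal set has full closure, so this is the only candidate key.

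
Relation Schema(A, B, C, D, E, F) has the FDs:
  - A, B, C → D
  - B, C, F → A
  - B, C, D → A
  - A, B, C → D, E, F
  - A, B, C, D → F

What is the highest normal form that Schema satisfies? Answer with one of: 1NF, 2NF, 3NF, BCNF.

Candidate keys: {A, B, C}, {B, C, D}, {B, C, F}. Prime attributes: {A, B, C, D, F}.
Each dependency's left side is a superkey — BCNF holds.

BCNF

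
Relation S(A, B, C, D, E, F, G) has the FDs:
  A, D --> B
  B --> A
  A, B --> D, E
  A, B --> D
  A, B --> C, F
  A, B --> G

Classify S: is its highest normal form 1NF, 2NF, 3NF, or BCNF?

Candidate keys: {A, D}, {B}. Prime attributes: {A, B, D}.
Each dependency's left side is a superkey — BCNF holds.

BCNF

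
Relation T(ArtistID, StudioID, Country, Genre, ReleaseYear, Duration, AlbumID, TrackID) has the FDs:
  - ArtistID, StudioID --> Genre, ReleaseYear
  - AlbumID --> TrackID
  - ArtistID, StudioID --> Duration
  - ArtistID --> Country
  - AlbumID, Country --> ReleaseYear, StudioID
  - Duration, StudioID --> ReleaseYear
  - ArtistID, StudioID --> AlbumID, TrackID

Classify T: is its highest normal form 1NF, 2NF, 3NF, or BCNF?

1NF

Candidate keys: {AlbumID, ArtistID}, {ArtistID, StudioID}. Prime attributes: {AlbumID, ArtistID, StudioID}.
AlbumID --> TrackID: {AlbumID}⁺ = {AlbumID, TrackID}, which is not all of the attributes, so the left side is not a superkey — BCNF is violated.
Because {TrackID} is non-prime and the left side of AlbumID --> TrackID is not a superkey, the relation is not in 3NF.
Since {AlbumID} ⊂ {AlbumID, ArtistID} and {AlbumID}⁺ ⊇ {TrackID} with {TrackID} non-prime, there is a partial dependency; 2NF fails.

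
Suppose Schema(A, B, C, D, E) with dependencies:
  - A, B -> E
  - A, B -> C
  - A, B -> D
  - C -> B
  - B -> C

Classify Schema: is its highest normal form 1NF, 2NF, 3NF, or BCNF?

3NF

Candidate keys: {A, B}, {A, C}. Prime attributes: {A, B, C}.
C -> B breaks BCNF: {C}⁺ = {B, C}, so {C} is not a superkey.
Its right-hand attributes {B} are all prime, as are those of every other non-superkey FD — the relation is in 3NF.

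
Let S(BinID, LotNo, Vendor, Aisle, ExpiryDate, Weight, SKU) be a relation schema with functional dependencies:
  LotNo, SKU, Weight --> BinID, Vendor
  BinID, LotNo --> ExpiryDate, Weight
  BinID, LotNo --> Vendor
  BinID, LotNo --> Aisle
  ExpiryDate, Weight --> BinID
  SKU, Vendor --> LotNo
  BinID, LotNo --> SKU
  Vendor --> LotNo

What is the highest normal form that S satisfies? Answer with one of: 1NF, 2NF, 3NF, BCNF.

Candidate keys: {BinID, LotNo}, {BinID, Vendor}, {ExpiryDate, LotNo, Weight}, {ExpiryDate, Vendor, Weight}, {LotNo, SKU, Weight}, {SKU, Vendor, Weight}. Prime attributes: {BinID, ExpiryDate, LotNo, SKU, Vendor, Weight}.
For ExpiryDate, Weight --> BinID we have {ExpiryDate, Weight}⁺ = {BinID, ExpiryDate, Weight}; {ExpiryDate, Weight} is not a superkey, so BCNF fails.
But every attribute on its right side ({BinID}) is prime, and the same holds for every other non-superkey FD, so 3NF still holds.

3NF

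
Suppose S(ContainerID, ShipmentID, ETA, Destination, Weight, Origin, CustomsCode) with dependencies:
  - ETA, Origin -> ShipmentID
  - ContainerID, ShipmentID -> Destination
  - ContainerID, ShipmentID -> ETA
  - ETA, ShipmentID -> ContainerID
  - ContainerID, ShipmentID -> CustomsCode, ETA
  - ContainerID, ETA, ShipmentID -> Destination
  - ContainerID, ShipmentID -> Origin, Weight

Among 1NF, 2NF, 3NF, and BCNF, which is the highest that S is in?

BCNF

Candidate keys: {ContainerID, ShipmentID}, {ETA, Origin}, {ETA, ShipmentID}. Prime attributes: {ContainerID, ETA, Origin, ShipmentID}.
Every FD has a superkey on the left, so the relation is in BCNF.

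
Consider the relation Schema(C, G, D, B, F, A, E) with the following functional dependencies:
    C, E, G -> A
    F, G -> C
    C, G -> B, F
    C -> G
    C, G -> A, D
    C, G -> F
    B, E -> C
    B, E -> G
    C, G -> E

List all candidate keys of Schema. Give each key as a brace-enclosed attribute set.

{C}⁺ = {A, B, C, D, E, F, G} — all of the relation — so {C} is a candidate key.
{B, E}⁺ = {A, B, C, D, E, F, G} — all of the relation — so {B, E} is a candidate key.
{F, G}⁺ = {A, B, C, D, E, F, G} — all of the relation — so {F, G} is a candidate key.
These are minimal and exhaustive — every other superkey contains one of them.

{B, E}, {C}, {F, G}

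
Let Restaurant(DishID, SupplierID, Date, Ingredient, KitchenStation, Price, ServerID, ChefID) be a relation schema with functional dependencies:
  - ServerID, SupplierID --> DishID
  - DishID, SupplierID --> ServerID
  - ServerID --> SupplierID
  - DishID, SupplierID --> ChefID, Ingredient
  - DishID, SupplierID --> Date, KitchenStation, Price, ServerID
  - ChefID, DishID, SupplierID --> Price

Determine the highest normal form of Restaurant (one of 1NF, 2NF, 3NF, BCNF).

Candidate keys: {DishID, SupplierID}, {ServerID}. Prime attributes: {DishID, ServerID, SupplierID}.
Each dependency's left side is a superkey — BCNF holds.

BCNF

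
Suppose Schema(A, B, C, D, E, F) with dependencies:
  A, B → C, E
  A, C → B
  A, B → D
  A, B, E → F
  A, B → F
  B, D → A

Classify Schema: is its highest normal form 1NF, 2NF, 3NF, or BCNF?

BCNF

Candidate keys: {A, B}, {A, C}, {B, D}. Prime attributes: {A, B, C, D}.
The left-hand side of every FD is a superkey, so BCNF is satisfied.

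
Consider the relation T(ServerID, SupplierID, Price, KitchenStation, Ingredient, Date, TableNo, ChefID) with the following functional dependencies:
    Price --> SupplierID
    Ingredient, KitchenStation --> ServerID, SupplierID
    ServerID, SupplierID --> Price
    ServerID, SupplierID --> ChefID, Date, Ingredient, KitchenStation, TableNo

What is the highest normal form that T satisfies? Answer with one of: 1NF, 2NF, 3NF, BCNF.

Candidate keys: {Ingredient, KitchenStation}, {Price, ServerID}, {ServerID, SupplierID}. Prime attributes: {Ingredient, KitchenStation, Price, ServerID, SupplierID}.
Price --> SupplierID: {Price}⁺ = {Price, SupplierID}, which is not all of the attributes, so the left side is not a superkey — BCNF is violated.
But every attribute on its right side ({SupplierID}) is prime, and the same holds for every other non-superkey FD, so 3NF still holds.

3NF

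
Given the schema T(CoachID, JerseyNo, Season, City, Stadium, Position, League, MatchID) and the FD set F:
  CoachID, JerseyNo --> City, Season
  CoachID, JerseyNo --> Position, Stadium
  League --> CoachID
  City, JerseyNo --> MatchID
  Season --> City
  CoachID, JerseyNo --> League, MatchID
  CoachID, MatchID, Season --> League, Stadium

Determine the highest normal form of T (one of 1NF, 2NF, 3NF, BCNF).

Candidate keys: {CoachID, JerseyNo}, {JerseyNo, League}. Prime attributes: {CoachID, JerseyNo, League}.
League --> CoachID: {League}⁺ = {CoachID, League}, which is not all of the attributes, so the left side is not a superkey — BCNF is violated.
City, JerseyNo --> MatchID has non-prime {MatchID} on the right and a non-superkey on the left, so 3NF fails.
No non-prime attribute depends on a proper subset of any candidate key, so 2NF holds.

2NF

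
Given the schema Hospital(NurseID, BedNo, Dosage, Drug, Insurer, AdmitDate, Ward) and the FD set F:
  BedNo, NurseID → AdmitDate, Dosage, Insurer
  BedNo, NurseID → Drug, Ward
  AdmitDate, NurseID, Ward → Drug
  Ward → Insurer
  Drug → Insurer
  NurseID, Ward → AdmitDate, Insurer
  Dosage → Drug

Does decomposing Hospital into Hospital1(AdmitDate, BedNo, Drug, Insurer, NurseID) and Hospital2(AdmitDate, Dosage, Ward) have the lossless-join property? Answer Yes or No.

Common attributes: {AdmitDate}; their closure is {AdmitDate}.
Neither Hospital1 nor Hospital2 is contained in that closure, so the decomposition is lossy.

No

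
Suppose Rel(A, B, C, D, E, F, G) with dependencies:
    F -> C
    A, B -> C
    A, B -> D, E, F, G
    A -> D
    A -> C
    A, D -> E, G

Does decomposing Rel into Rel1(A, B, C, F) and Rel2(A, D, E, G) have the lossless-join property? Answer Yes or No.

Yes

Rel1 ∩ Rel2 = {A}; its closure under F is {A, C, D, E, G}.
Rel2 is contained in that closure, so Rel1 ∩ Rel2 -> Rel2 holds and the join is lossless.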